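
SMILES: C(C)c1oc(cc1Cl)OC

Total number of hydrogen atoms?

9

Hydrogens are implicit in SMILES; fill each atom to its normal valence:
  3 × C (aromatic): no H
  2 × C: 3 H each → 6
  1 × C: 2 H
  1 × C (aromatic): 1 H
  1 × Cl: no H
  1 × O (aromatic): no H
  1 × O: no H
  Total hydrogens = 9.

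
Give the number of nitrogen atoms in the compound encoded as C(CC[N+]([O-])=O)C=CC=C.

The symbol for nitrogen appears 1 time in the SMILES.

1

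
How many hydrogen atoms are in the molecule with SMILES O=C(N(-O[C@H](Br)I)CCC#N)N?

Hydrogens are implicit in SMILES; fill each atom to its normal valence:
  2 × C: 2 H each → 4
  2 × C: no H
  2 × N: no H
  2 × O: no H
  1 × Br: no H
  1 × C: 1 H
  1 × I: no H
  1 × N: 2 H
  Total hydrogens = 7.

7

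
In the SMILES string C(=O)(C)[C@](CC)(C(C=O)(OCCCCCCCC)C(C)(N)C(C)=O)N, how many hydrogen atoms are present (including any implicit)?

Hydrogens are implicit in SMILES; fill each atom to its normal valence:
  8 × C: 2 H each → 16
  5 × C: 3 H each → 15
  5 × C: no H
  4 × O: no H
  2 × N: 2 H each → 4
  1 × C: 1 H
  Total hydrogens = 36.

36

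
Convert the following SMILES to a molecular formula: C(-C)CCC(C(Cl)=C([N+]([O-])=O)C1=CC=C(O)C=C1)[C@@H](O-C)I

C15H19ClINO4

Heavy atoms from the SMILES: 15 C, 1 Cl, 1 I, 1 N, 4 O.
Implicit hydrogens by atom environment:
  4 × C (aromatic): 1 H each → 4
  3 × C: 2 H each → 6
  2 × C: 3 H each → 6
  2 × C: 1 H each → 2
  2 × C: no H
  2 × C (aromatic): no H
  2 × O: no H
  1 × Cl: no H
  1 × I: no H
  1 × N (charge +1): no H
  1 × O: 1 H
  1 × O (charge -1): no H
  Total hydrogens = 19.
Molecular formula: C15H19ClINO4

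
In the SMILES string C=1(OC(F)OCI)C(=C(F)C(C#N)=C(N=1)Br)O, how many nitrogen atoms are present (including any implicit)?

2

The symbol for nitrogen appears 2 times in the SMILES.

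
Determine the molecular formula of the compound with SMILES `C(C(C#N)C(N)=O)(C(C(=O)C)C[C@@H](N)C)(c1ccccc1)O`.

C16H21N3O3

Heavy atoms from the SMILES: 16 C, 3 N, 3 O.
Implicit hydrogens by atom environment:
  5 × C (aromatic): 1 H each → 5
  4 × C: no H
  3 × C: 1 H each → 3
  2 × C: 3 H each → 6
  2 × N: 2 H each → 4
  2 × O: no H
  1 × C: 2 H
  1 × C (aromatic): no H
  1 × N: no H
  1 × O: 1 H
  Total hydrogens = 21.
Molecular formula: C16H21N3O3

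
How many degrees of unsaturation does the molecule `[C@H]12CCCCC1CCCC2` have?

2

Molecular formula from the SMILES: C10H18.
DoU = (2C + 2 + N − H − X)/2 = (2·10 + 2 + 0 − 18 − 0)/2 = 4/2 = 2.
(Structurally: 2 ring(s) + 0 π bond(s) = 2.)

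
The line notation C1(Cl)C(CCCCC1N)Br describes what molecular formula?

C7H13BrClN

Heavy atoms from the SMILES: 1 Br, 7 C, 1 Cl, 1 N.
Implicit hydrogens by atom environment:
  4 × C: 2 H each → 8
  3 × C: 1 H each → 3
  1 × Br: no H
  1 × Cl: no H
  1 × N: 2 H
  Total hydrogens = 13.
Molecular formula: C7H13BrClN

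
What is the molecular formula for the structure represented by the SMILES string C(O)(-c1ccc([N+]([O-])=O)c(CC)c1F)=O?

C9H8FNO4

Heavy atoms from the SMILES: 9 C, 1 F, 1 N, 4 O.
Implicit hydrogens by atom environment:
  4 × C (aromatic): no H
  2 × C (aromatic): 1 H each → 2
  2 × O: no H
  1 × C: 3 H
  1 × C: 2 H
  1 × C: no H
  1 × F: no H
  1 × N (charge +1): no H
  1 × O: 1 H
  1 × O (charge -1): no H
  Total hydrogens = 8.
Molecular formula: C9H8FNO4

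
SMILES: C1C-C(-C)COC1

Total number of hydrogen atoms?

Hydrogens are implicit in SMILES; fill each atom to its normal valence:
  4 × C: 2 H each → 8
  1 × C: 3 H
  1 × C: 1 H
  1 × O: no H
  Total hydrogens = 12.

12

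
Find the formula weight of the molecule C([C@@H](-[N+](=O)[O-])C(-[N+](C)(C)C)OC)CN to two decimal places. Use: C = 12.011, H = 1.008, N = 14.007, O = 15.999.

206.27

Molecular formula: C8H20N3O3+.
M = 8×12.011 + 20×1.008 + 3×14.007 + 3×15.999 = 206.27 g/mol.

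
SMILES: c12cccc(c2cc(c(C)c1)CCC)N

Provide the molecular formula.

Heavy atoms from the SMILES: 14 C, 1 N.
Implicit hydrogens by atom environment:
  5 × C (aromatic): 1 H each → 5
  5 × C (aromatic): no H
  2 × C: 3 H each → 6
  2 × C: 2 H each → 4
  1 × N: 2 H
  Total hydrogens = 17.
Molecular formula: C14H17N

C14H17N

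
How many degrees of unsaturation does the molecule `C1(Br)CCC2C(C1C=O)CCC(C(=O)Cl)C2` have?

Molecular formula from the SMILES: C12H16BrClO2.
DoU = (2C + 2 + N − H − X)/2 = (2·12 + 2 + 0 − 16 − 2)/2 = 8/2 = 4.
(Structurally: 2 ring(s) + 2 π bond(s) = 4.)

4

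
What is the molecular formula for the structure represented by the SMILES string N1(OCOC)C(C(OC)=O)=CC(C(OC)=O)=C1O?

Heavy atoms from the SMILES: 10 C, 1 N, 7 O.
Implicit hydrogens by atom environment:
  6 × O: no H
  3 × C: 3 H each → 9
  3 × C (aromatic): no H
  2 × C: no H
  1 × C: 2 H
  1 × C (aromatic): 1 H
  1 × N (aromatic): no H
  1 × O: 1 H
  Total hydrogens = 13.
Molecular formula: C10H13NO7

C10H13NO7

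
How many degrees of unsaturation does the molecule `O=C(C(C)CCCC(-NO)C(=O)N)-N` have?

Molecular formula from the SMILES: C8H17N3O3.
DoU = (2C + 2 + N − H − X)/2 = (2·8 + 2 + 3 − 17 − 0)/2 = 4/2 = 2.
(Structurally: 0 ring(s) + 2 π bond(s) = 2.)

2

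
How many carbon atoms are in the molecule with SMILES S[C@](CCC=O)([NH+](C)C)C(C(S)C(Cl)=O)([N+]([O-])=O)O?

The symbol for carbon appears 9 times in the SMILES. (Cl is a single chlorine, not C + l.)

9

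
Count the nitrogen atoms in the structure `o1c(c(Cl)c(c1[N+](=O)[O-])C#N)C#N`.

3

The symbol for nitrogen appears 3 times in the SMILES.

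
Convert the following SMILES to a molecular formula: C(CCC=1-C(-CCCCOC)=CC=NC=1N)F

Heavy atoms from the SMILES: 13 C, 1 F, 2 N, 1 O.
Implicit hydrogens by atom environment:
  7 × C: 2 H each → 14
  3 × C (aromatic): no H
  2 × C (aromatic): 1 H each → 2
  1 × C: 3 H
  1 × F: no H
  1 × N: 2 H
  1 × N (aromatic): no H
  1 × O: no H
  Total hydrogens = 21.
Molecular formula: C13H21FN2O

C13H21FN2O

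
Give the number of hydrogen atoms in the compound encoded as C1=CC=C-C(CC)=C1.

Hydrogens are implicit in SMILES; fill each atom to its normal valence:
  5 × C (aromatic): 1 H each → 5
  1 × C: 3 H
  1 × C: 2 H
  1 × C (aromatic): no H
  Total hydrogens = 10.

10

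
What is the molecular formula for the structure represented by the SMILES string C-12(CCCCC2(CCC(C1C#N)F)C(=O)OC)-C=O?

Heavy atoms from the SMILES: 14 C, 1 F, 1 N, 3 O.
Implicit hydrogens by atom environment:
  6 × C: 2 H each → 12
  4 × C: no H
  3 × C: 1 H each → 3
  3 × O: no H
  1 × C: 3 H
  1 × F: no H
  1 × N: no H
  Total hydrogens = 18.
Molecular formula: C14H18FNO3

C14H18FNO3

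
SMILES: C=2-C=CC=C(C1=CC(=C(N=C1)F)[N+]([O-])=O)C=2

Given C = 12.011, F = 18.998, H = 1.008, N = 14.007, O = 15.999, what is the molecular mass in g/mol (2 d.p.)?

218.19

Molecular formula: C11H7FN2O2.
M = 11×12.011 + 1×18.998 + 7×1.008 + 2×14.007 + 2×15.999 = 218.19 g/mol.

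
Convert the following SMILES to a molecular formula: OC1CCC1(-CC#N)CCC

C9H15NO

Heavy atoms from the SMILES: 9 C, 1 N, 1 O.
Implicit hydrogens by atom environment:
  5 × C: 2 H each → 10
  2 × C: no H
  1 × C: 3 H
  1 × C: 1 H
  1 × N: no H
  1 × O: 1 H
  Total hydrogens = 15.
Molecular formula: C9H15NO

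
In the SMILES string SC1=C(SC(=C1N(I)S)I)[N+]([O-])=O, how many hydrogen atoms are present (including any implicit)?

2

Hydrogens are implicit in SMILES; fill each atom to its normal valence:
  4 × C (aromatic): no H
  2 × I: no H
  2 × S: 1 H each → 2
  1 × N (charge +1): no H
  1 × N: no H
  1 × O: no H
  1 × O (charge -1): no H
  1 × S (aromatic): no H
  Total hydrogens = 2.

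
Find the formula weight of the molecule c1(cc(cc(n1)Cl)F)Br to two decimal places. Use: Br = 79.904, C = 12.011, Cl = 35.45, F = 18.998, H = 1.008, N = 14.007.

210.43

Molecular formula: C5H2BrClFN.
M = 1×79.904 + 5×12.011 + 1×35.45 + 1×18.998 + 2×1.008 + 1×14.007 = 210.43 g/mol.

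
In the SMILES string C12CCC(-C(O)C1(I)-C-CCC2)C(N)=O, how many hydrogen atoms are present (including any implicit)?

Hydrogens are implicit in SMILES; fill each atom to its normal valence:
  6 × C: 2 H each → 12
  3 × C: 1 H each → 3
  2 × C: no H
  1 × I: no H
  1 × N: 2 H
  1 × O: 1 H
  1 × O: no H
  Total hydrogens = 18.

18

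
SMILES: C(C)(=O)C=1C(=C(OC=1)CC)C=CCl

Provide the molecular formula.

C10H11ClO2

Heavy atoms from the SMILES: 10 C, 1 Cl, 2 O.
Implicit hydrogens by atom environment:
  3 × C (aromatic): no H
  2 × C: 3 H each → 6
  2 × C: 1 H each → 2
  1 × C: 2 H
  1 × C (aromatic): 1 H
  1 × C: no H
  1 × Cl: no H
  1 × O (aromatic): no H
  1 × O: no H
  Total hydrogens = 11.
Molecular formula: C10H11ClO2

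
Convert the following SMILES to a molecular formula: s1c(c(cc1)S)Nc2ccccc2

Heavy atoms from the SMILES: 10 C, 1 N, 2 S.
Implicit hydrogens by atom environment:
  7 × C (aromatic): 1 H each → 7
  3 × C (aromatic): no H
  1 × N: 1 H
  1 × S: 1 H
  1 × S (aromatic): no H
  Total hydrogens = 9.
Molecular formula: C10H9NS2

C10H9NS2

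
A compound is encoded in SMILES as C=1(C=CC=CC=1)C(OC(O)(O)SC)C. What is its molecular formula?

C10H14O3S

Heavy atoms from the SMILES: 10 C, 3 O, 1 S.
Implicit hydrogens by atom environment:
  5 × C (aromatic): 1 H each → 5
  2 × C: 3 H each → 6
  2 × O: 1 H each → 2
  1 × C: 1 H
  1 × C: no H
  1 × C (aromatic): no H
  1 × O: no H
  1 × S: no H
  Total hydrogens = 14.
Molecular formula: C10H14O3S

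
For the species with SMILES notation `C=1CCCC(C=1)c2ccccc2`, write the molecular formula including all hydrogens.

Heavy atoms from the SMILES: 12 C.
Implicit hydrogens by atom environment:
  5 × C (aromatic): 1 H each → 5
  3 × C: 2 H each → 6
  3 × C: 1 H each → 3
  1 × C (aromatic): no H
  Total hydrogens = 14.
Molecular formula: C12H14

C12H14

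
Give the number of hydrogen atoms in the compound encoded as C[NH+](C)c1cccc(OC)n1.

13

Hydrogens are implicit in SMILES; fill each atom to its normal valence:
  3 × C: 3 H each → 9
  3 × C (aromatic): 1 H each → 3
  2 × C (aromatic): no H
  1 × N (charge +1): 1 H
  1 × N (aromatic): no H
  1 × O: no H
  Total hydrogens = 13.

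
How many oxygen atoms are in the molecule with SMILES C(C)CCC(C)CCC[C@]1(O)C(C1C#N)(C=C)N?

1

The symbol for oxygen appears 1 time in the SMILES.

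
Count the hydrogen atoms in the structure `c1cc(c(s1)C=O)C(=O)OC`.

Hydrogens are implicit in SMILES; fill each atom to its normal valence:
  3 × O: no H
  2 × C (aromatic): 1 H each → 2
  2 × C (aromatic): no H
  1 × C: 3 H
  1 × C: 1 H
  1 × C: no H
  1 × S (aromatic): no H
  Total hydrogens = 6.

6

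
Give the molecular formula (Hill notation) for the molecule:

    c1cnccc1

C5H5N

Heavy atoms from the SMILES: 5 C, 1 N.
Implicit hydrogens by atom environment:
  5 × C (aromatic): 1 H each → 5
  1 × N (aromatic): no H
  Total hydrogens = 5.
Molecular formula: C5H5N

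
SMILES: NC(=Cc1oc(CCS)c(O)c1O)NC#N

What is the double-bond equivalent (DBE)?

6

Molecular formula from the SMILES: C9H11N3O3S.
DoU = (2C + 2 + N − H − X)/2 = (2·9 + 2 + 3 − 11 − 0)/2 = 12/2 = 6.
(Structurally: 1 ring(s) + 5 π bond(s) = 6.)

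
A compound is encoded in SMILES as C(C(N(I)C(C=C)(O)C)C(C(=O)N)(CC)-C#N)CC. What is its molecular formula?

Heavy atoms from the SMILES: 13 C, 1 I, 3 N, 2 O.
Implicit hydrogens by atom environment:
  4 × C: 2 H each → 8
  4 × C: no H
  3 × C: 3 H each → 9
  2 × C: 1 H each → 2
  2 × N: no H
  1 × I: no H
  1 × N: 2 H
  1 × O: 1 H
  1 × O: no H
  Total hydrogens = 22.
Molecular formula: C13H22IN3O2

C13H22IN3O2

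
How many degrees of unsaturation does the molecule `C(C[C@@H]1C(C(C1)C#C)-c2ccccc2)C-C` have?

Molecular formula from the SMILES: C16H20.
DoU = (2C + 2 + N − H − X)/2 = (2·16 + 2 + 0 − 20 − 0)/2 = 14/2 = 7.
(Structurally: 2 ring(s) + 5 π bond(s) = 7.)

7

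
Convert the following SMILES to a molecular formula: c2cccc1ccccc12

Heavy atoms from the SMILES: 10 C.
Implicit hydrogens by atom environment:
  8 × C (aromatic): 1 H each → 8
  2 × C (aromatic): no H
  Total hydrogens = 8.
Molecular formula: C10H8

C10H8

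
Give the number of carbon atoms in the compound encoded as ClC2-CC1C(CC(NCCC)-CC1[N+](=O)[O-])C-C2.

13

The symbol for carbon appears 13 times in the SMILES. (Cl is a single chlorine, not C + l.)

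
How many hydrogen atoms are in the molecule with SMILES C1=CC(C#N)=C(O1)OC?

Hydrogens are implicit in SMILES; fill each atom to its normal valence:
  2 × C (aromatic): 1 H each → 2
  2 × C (aromatic): no H
  1 × C: 3 H
  1 × C: no H
  1 × N: no H
  1 × O (aromatic): no H
  1 × O: no H
  Total hydrogens = 5.

5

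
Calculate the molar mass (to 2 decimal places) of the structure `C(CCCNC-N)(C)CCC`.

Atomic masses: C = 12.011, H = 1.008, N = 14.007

158.29

Molecular formula: C9H22N2.
M = 9×12.011 + 22×1.008 + 2×14.007 = 158.29 g/mol.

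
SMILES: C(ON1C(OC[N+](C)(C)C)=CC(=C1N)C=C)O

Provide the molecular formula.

Heavy atoms from the SMILES: 11 C, 3 N, 3 O.
Implicit hydrogens by atom environment:
  3 × C: 3 H each → 9
  3 × C: 2 H each → 6
  3 × C (aromatic): no H
  2 × O: no H
  1 × C (aromatic): 1 H
  1 × C: 1 H
  1 × N: 2 H
  1 × N (aromatic): no H
  1 × N (charge +1): no H
  1 × O: 1 H
  Total hydrogens = 20.
Net charge +1.
Molecular formula: C11H20N3O3+

C11H20N3O3+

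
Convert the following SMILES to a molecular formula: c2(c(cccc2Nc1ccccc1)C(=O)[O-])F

C13H9FNO2-

Heavy atoms from the SMILES: 13 C, 1 F, 1 N, 2 O.
Implicit hydrogens by atom environment:
  8 × C (aromatic): 1 H each → 8
  4 × C (aromatic): no H
  1 × C: no H
  1 × F: no H
  1 × N: 1 H
  1 × O: no H
  1 × O (charge -1): no H
  Total hydrogens = 9.
Net charge -1.
Molecular formula: C13H9FNO2-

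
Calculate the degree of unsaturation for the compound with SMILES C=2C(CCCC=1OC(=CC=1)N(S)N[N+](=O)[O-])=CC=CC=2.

Molecular formula from the SMILES: C13H15N3O3S.
DoU = (2C + 2 + N − H − X)/2 = (2·13 + 2 + 3 − 15 − 0)/2 = 16/2 = 8.
(Structurally: 2 ring(s) + 6 π bond(s) = 8.)

8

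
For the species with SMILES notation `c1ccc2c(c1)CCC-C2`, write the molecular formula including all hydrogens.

Heavy atoms from the SMILES: 10 C.
Implicit hydrogens by atom environment:
  4 × C: 2 H each → 8
  4 × C (aromatic): 1 H each → 4
  2 × C (aromatic): no H
  Total hydrogens = 12.
Molecular formula: C10H12

C10H12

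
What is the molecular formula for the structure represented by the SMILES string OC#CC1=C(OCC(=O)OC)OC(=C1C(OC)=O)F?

Heavy atoms from the SMILES: 11 C, 1 F, 7 O.
Implicit hydrogens by atom environment:
  5 × O: no H
  4 × C (aromatic): no H
  4 × C: no H
  2 × C: 3 H each → 6
  1 × C: 2 H
  1 × F: no H
  1 × O: 1 H
  1 × O (aromatic): no H
  Total hydrogens = 9.
Molecular formula: C11H9FO7

C11H9FO7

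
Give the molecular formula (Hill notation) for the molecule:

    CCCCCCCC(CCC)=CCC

Heavy atoms from the SMILES: 14 C.
Implicit hydrogens by atom environment:
  9 × C: 2 H each → 18
  3 × C: 3 H each → 9
  1 × C: 1 H
  1 × C: no H
  Total hydrogens = 28.
Molecular formula: C14H28

C14H28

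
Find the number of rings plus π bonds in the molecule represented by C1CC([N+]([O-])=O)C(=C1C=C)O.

Molecular formula from the SMILES: C7H9NO3.
DoU = (2C + 2 + N − H − X)/2 = (2·7 + 2 + 1 − 9 − 0)/2 = 8/2 = 4.
(Structurally: 1 ring(s) + 3 π bond(s) = 4.)

4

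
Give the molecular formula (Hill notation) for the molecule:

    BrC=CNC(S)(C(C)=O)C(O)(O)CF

Heavy atoms from the SMILES: 1 Br, 7 C, 1 F, 1 N, 3 O, 1 S.
Implicit hydrogens by atom environment:
  3 × C: no H
  2 × C: 1 H each → 2
  2 × O: 1 H each → 2
  1 × Br: no H
  1 × C: 3 H
  1 × C: 2 H
  1 × F: no H
  1 × N: 1 H
  1 × O: no H
  1 × S: 1 H
  Total hydrogens = 11.
Molecular formula: C7H11BrFNO3S

C7H11BrFNO3S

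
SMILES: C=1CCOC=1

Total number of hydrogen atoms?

Hydrogens are implicit in SMILES; fill each atom to its normal valence:
  2 × C: 2 H each → 4
  2 × C: 1 H each → 2
  1 × O: no H
  Total hydrogens = 6.

6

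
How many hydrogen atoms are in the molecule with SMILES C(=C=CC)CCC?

Hydrogens are implicit in SMILES; fill each atom to its normal valence:
  2 × C: 3 H each → 6
  2 × C: 2 H each → 4
  2 × C: 1 H each → 2
  1 × C: no H
  Total hydrogens = 12.

12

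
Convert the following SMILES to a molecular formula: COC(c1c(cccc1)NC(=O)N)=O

C9H10N2O3

Heavy atoms from the SMILES: 9 C, 2 N, 3 O.
Implicit hydrogens by atom environment:
  4 × C (aromatic): 1 H each → 4
  3 × O: no H
  2 × C (aromatic): no H
  2 × C: no H
  1 × C: 3 H
  1 × N: 2 H
  1 × N: 1 H
  Total hydrogens = 10.
Molecular formula: C9H10N2O3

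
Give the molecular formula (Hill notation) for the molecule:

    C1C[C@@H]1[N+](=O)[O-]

C3H5NO2

Heavy atoms from the SMILES: 3 C, 1 N, 2 O.
Implicit hydrogens by atom environment:
  2 × C: 2 H each → 4
  1 × C: 1 H
  1 × N (charge +1): no H
  1 × O: no H
  1 × O (charge -1): no H
  Total hydrogens = 5.
Molecular formula: C3H5NO2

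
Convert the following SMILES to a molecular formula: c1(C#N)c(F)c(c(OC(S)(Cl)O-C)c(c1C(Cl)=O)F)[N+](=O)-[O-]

C10H4Cl2F2N2O5S

Heavy atoms from the SMILES: 10 C, 2 Cl, 2 F, 2 N, 5 O, 1 S.
Implicit hydrogens by atom environment:
  6 × C (aromatic): no H
  4 × O: no H
  3 × C: no H
  2 × Cl: no H
  2 × F: no H
  1 × C: 3 H
  1 × N: no H
  1 × N (charge +1): no H
  1 × O (charge -1): no H
  1 × S: 1 H
  Total hydrogens = 4.
Molecular formula: C10H4Cl2F2N2O5S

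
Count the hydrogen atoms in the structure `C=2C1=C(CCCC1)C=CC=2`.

12

Hydrogens are implicit in SMILES; fill each atom to its normal valence:
  4 × C: 2 H each → 8
  4 × C (aromatic): 1 H each → 4
  2 × C (aromatic): no H
  Total hydrogens = 12.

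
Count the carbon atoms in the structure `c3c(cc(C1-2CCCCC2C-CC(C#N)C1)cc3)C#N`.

The symbol for carbon appears 18 times in the SMILES. Lowercase c denotes aromatic carbon and counts toward C.

18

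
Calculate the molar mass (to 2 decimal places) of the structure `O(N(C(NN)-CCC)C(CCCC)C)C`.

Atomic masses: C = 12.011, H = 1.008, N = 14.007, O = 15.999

Molecular formula: C11H27N3O.
M = 11×12.011 + 27×1.008 + 3×14.007 + 1×15.999 = 217.36 g/mol.

217.36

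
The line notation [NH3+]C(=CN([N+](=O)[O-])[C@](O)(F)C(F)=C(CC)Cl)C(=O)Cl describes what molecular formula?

C8H10Cl2F2N3O4+

Heavy atoms from the SMILES: 8 C, 2 Cl, 2 F, 3 N, 4 O.
Implicit hydrogens by atom environment:
  5 × C: no H
  2 × Cl: no H
  2 × F: no H
  2 × O: no H
  1 × C: 3 H
  1 × C: 2 H
  1 × C: 1 H
  1 × N (charge +1): 3 H
  1 × N: no H
  1 × N (charge +1): no H
  1 × O: 1 H
  1 × O (charge -1): no H
  Total hydrogens = 10.
Net charge +1.
Molecular formula: C8H10Cl2F2N3O4+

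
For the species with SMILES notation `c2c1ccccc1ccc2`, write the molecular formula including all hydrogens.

C10H8

Heavy atoms from the SMILES: 10 C.
Implicit hydrogens by atom environment:
  8 × C (aromatic): 1 H each → 8
  2 × C (aromatic): no H
  Total hydrogens = 8.
Molecular formula: C10H8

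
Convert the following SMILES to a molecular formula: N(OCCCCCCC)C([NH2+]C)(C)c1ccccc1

Heavy atoms from the SMILES: 16 C, 2 N, 1 O.
Implicit hydrogens by atom environment:
  6 × C: 2 H each → 12
  5 × C (aromatic): 1 H each → 5
  3 × C: 3 H each → 9
  1 × C: no H
  1 × C (aromatic): no H
  1 × N (charge +1): 2 H
  1 × N: 1 H
  1 × O: no H
  Total hydrogens = 29.
Net charge +1.
Molecular formula: C16H29N2O+

C16H29N2O+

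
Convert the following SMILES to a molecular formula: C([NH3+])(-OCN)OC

C3H11N2O2+

Heavy atoms from the SMILES: 3 C, 2 N, 2 O.
Implicit hydrogens by atom environment:
  2 × O: no H
  1 × C: 3 H
  1 × C: 2 H
  1 × C: 1 H
  1 × N (charge +1): 3 H
  1 × N: 2 H
  Total hydrogens = 11.
Net charge +1.
Molecular formula: C3H11N2O2+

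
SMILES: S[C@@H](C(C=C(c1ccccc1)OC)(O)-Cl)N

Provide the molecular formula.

C11H14ClNO2S

Heavy atoms from the SMILES: 11 C, 1 Cl, 1 N, 2 O, 1 S.
Implicit hydrogens by atom environment:
  5 × C (aromatic): 1 H each → 5
  2 × C: 1 H each → 2
  2 × C: no H
  1 × C: 3 H
  1 × C (aromatic): no H
  1 × Cl: no H
  1 × N: 2 H
  1 × O: 1 H
  1 × O: no H
  1 × S: 1 H
  Total hydrogens = 14.
Molecular formula: C11H14ClNO2S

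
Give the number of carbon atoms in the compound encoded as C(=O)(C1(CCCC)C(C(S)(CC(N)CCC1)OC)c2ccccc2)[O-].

The symbol for carbon appears 20 times in the SMILES. Lowercase c denotes aromatic carbon and counts toward C.

20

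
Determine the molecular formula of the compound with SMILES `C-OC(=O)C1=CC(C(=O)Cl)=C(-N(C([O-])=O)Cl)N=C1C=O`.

C10H5Cl2N2O6-

Heavy atoms from the SMILES: 10 C, 2 Cl, 2 N, 6 O.
Implicit hydrogens by atom environment:
  5 × O: no H
  4 × C (aromatic): no H
  3 × C: no H
  2 × Cl: no H
  1 × C: 3 H
  1 × C (aromatic): 1 H
  1 × C: 1 H
  1 × N (aromatic): no H
  1 × N: no H
  1 × O (charge -1): no H
  Total hydrogens = 5.
Net charge -1.
Molecular formula: C10H5Cl2N2O6-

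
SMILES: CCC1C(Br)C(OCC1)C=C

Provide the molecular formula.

Heavy atoms from the SMILES: 1 Br, 9 C, 1 O.
Implicit hydrogens by atom environment:
  4 × C: 2 H each → 8
  4 × C: 1 H each → 4
  1 × Br: no H
  1 × C: 3 H
  1 × O: no H
  Total hydrogens = 15.
Molecular formula: C9H15BrO

C9H15BrO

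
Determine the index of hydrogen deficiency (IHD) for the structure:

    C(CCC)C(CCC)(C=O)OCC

1

Molecular formula from the SMILES: C11H22O2.
DoU = (2C + 2 + N − H − X)/2 = (2·11 + 2 + 0 − 22 − 0)/2 = 2/2 = 1.
(Structurally: 0 ring(s) + 1 π bond(s) = 1.)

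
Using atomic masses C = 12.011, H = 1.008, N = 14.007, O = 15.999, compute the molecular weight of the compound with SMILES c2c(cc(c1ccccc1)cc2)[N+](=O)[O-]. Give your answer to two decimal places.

199.21

Molecular formula: C12H9NO2.
M = 12×12.011 + 9×1.008 + 1×14.007 + 2×15.999 = 199.21 g/mol.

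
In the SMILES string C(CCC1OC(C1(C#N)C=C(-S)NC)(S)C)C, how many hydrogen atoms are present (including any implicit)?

20

Hydrogens are implicit in SMILES; fill each atom to its normal valence:
  4 × C: no H
  3 × C: 3 H each → 9
  3 × C: 2 H each → 6
  2 × C: 1 H each → 2
  2 × S: 1 H each → 2
  1 × N: 1 H
  1 × N: no H
  1 × O: no H
  Total hydrogens = 20.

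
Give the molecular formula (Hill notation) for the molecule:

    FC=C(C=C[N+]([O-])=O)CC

C6H8FNO2

Heavy atoms from the SMILES: 6 C, 1 F, 1 N, 2 O.
Implicit hydrogens by atom environment:
  3 × C: 1 H each → 3
  1 × C: 3 H
  1 × C: 2 H
  1 × C: no H
  1 × F: no H
  1 × N (charge +1): no H
  1 × O: no H
  1 × O (charge -1): no H
  Total hydrogens = 8.
Molecular formula: C6H8FNO2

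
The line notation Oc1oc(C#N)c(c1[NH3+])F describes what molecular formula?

C5H4FN2O2+

Heavy atoms from the SMILES: 5 C, 1 F, 2 N, 2 O.
Implicit hydrogens by atom environment:
  4 × C (aromatic): no H
  1 × C: no H
  1 × F: no H
  1 × N (charge +1): 3 H
  1 × N: no H
  1 × O: 1 H
  1 × O (aromatic): no H
  Total hydrogens = 4.
Net charge +1.
Molecular formula: C5H4FN2O2+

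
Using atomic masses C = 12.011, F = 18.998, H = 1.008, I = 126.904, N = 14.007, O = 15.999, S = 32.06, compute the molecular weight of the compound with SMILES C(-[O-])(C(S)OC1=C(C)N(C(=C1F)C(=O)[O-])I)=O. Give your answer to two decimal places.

373.09

Molecular formula: [C8H5FINO5S]2-.
M = 8×12.011 + 1×18.998 + 5×1.008 + 1×126.904 + 1×14.007 + 5×15.999 + 1×32.06 = 373.09 g/mol.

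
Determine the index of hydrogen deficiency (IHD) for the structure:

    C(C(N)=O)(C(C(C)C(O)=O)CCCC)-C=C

Molecular formula from the SMILES: C12H21NO3.
DoU = (2C + 2 + N − H − X)/2 = (2·12 + 2 + 1 − 21 − 0)/2 = 6/2 = 3.
(Structurally: 0 ring(s) + 3 π bond(s) = 3.)

3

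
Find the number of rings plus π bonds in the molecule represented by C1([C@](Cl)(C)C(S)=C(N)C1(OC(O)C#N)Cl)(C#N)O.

6

Molecular formula from the SMILES: C9H9Cl2N3O3S.
DoU = (2C + 2 + N − H − X)/2 = (2·9 + 2 + 3 − 9 − 2)/2 = 12/2 = 6.
(Structurally: 1 ring(s) + 5 π bond(s) = 6.)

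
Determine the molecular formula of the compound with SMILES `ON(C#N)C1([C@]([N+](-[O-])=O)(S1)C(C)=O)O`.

Heavy atoms from the SMILES: 5 C, 3 N, 5 O, 1 S.
Implicit hydrogens by atom environment:
  4 × C: no H
  2 × N: no H
  2 × O: 1 H each → 2
  2 × O: no H
  1 × C: 3 H
  1 × N (charge +1): no H
  1 × O (charge -1): no H
  1 × S: no H
  Total hydrogens = 5.
Molecular formula: C5H5N3O5S

C5H5N3O5S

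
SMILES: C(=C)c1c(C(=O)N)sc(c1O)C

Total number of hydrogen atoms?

Hydrogens are implicit in SMILES; fill each atom to its normal valence:
  4 × C (aromatic): no H
  1 × C: 3 H
  1 × C: 2 H
  1 × C: 1 H
  1 × C: no H
  1 × N: 2 H
  1 × O: 1 H
  1 × O: no H
  1 × S (aromatic): no H
  Total hydrogens = 9.

9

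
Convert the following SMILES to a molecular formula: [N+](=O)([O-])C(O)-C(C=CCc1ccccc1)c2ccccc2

Heavy atoms from the SMILES: 17 C, 1 N, 3 O.
Implicit hydrogens by atom environment:
  10 × C (aromatic): 1 H each → 10
  4 × C: 1 H each → 4
  2 × C (aromatic): no H
  1 × C: 2 H
  1 × N (charge +1): no H
  1 × O: 1 H
  1 × O: no H
  1 × O (charge -1): no H
  Total hydrogens = 17.
Molecular formula: C17H17NO3

C17H17NO3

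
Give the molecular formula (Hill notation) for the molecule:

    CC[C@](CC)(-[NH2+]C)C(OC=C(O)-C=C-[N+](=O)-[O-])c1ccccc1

C17H25N2O4+

Heavy atoms from the SMILES: 17 C, 2 N, 4 O.
Implicit hydrogens by atom environment:
  5 × C (aromatic): 1 H each → 5
  4 × C: 1 H each → 4
  3 × C: 3 H each → 9
  2 × C: 2 H each → 4
  2 × C: no H
  2 × O: no H
  1 × C (aromatic): no H
  1 × N (charge +1): 2 H
  1 × N (charge +1): no H
  1 × O: 1 H
  1 × O (charge -1): no H
  Total hydrogens = 25.
Net charge +1.
Molecular formula: C17H25N2O4+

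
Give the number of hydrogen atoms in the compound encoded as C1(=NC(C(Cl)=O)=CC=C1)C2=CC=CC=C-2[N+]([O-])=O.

7

Hydrogens are implicit in SMILES; fill each atom to its normal valence:
  7 × C (aromatic): 1 H each → 7
  4 × C (aromatic): no H
  2 × O: no H
  1 × C: no H
  1 × Cl: no H
  1 × N (aromatic): no H
  1 × N (charge +1): no H
  1 × O (charge -1): no H
  Total hydrogens = 7.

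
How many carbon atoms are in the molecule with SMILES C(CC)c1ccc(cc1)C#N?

The symbol for carbon appears 10 times in the SMILES. Lowercase c denotes aromatic carbon and counts toward C.

10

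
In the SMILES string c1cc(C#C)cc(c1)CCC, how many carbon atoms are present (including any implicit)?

The symbol for carbon appears 11 times in the SMILES. Lowercase c denotes aromatic carbon and counts toward C.

11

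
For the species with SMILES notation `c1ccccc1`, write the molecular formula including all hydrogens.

Heavy atoms from the SMILES: 6 C.
Implicit hydrogens by atom environment:
  6 × C (aromatic): 1 H each → 6
  Total hydrogens = 6.
Molecular formula: C6H6

C6H6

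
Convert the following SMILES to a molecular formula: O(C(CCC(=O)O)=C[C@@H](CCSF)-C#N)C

Heavy atoms from the SMILES: 10 C, 1 F, 1 N, 3 O, 1 S.
Implicit hydrogens by atom environment:
  4 × C: 2 H each → 8
  3 × C: no H
  2 × C: 1 H each → 2
  2 × O: no H
  1 × C: 3 H
  1 × F: no H
  1 × N: no H
  1 × O: 1 H
  1 × S: no H
  Total hydrogens = 14.
Molecular formula: C10H14FNO3S

C10H14FNO3S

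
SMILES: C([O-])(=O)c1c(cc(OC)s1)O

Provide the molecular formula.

Heavy atoms from the SMILES: 6 C, 4 O, 1 S.
Implicit hydrogens by atom environment:
  3 × C (aromatic): no H
  2 × O: no H
  1 × C: 3 H
  1 × C (aromatic): 1 H
  1 × C: no H
  1 × O: 1 H
  1 × O (charge -1): no H
  1 × S (aromatic): no H
  Total hydrogens = 5.
Net charge -1.
Molecular formula: C6H5O4S-

C6H5O4S-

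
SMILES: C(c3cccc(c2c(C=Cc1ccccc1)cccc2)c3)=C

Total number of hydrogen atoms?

18

Hydrogens are implicit in SMILES; fill each atom to its normal valence:
  13 × C (aromatic): 1 H each → 13
  5 × C (aromatic): no H
  3 × C: 1 H each → 3
  1 × C: 2 H
  Total hydrogens = 18.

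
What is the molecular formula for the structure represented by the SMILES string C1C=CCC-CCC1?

Heavy atoms from the SMILES: 8 C.
Implicit hydrogens by atom environment:
  6 × C: 2 H each → 12
  2 × C: 1 H each → 2
  Total hydrogens = 14.
Molecular formula: C8H14

C8H14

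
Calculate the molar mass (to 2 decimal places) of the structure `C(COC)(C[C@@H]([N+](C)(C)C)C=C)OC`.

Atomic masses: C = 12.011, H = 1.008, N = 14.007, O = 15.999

Molecular formula: C11H24NO2+.
M = 11×12.011 + 24×1.008 + 1×14.007 + 2×15.999 = 202.32 g/mol.

202.32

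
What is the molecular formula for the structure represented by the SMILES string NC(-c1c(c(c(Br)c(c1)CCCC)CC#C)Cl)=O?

Heavy atoms from the SMILES: 1 Br, 14 C, 1 Cl, 1 N, 1 O.
Implicit hydrogens by atom environment:
  5 × C (aromatic): no H
  4 × C: 2 H each → 8
  2 × C: no H
  1 × Br: no H
  1 × C: 3 H
  1 × C (aromatic): 1 H
  1 × C: 1 H
  1 × Cl: no H
  1 × N: 2 H
  1 × O: no H
  Total hydrogens = 15.
Molecular formula: C14H15BrClNO

C14H15BrClNO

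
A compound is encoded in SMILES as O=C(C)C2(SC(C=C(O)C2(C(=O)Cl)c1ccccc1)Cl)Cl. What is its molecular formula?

Heavy atoms from the SMILES: 14 C, 3 Cl, 3 O, 1 S.
Implicit hydrogens by atom environment:
  5 × C (aromatic): 1 H each → 5
  5 × C: no H
  3 × Cl: no H
  2 × C: 1 H each → 2
  2 × O: no H
  1 × C: 3 H
  1 × C (aromatic): no H
  1 × O: 1 H
  1 × S: no H
  Total hydrogens = 11.
Molecular formula: C14H11Cl3O3S

C14H11Cl3O3S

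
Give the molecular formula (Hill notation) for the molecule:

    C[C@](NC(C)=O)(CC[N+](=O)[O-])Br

C6H11BrN2O3

Heavy atoms from the SMILES: 1 Br, 6 C, 2 N, 3 O.
Implicit hydrogens by atom environment:
  2 × C: 3 H each → 6
  2 × C: 2 H each → 4
  2 × C: no H
  2 × O: no H
  1 × Br: no H
  1 × N: 1 H
  1 × N (charge +1): no H
  1 × O (charge -1): no H
  Total hydrogens = 11.
Molecular formula: C6H11BrN2O3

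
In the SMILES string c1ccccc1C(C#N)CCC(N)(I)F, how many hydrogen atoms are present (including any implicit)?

Hydrogens are implicit in SMILES; fill each atom to its normal valence:
  5 × C (aromatic): 1 H each → 5
  2 × C: 2 H each → 4
  2 × C: no H
  1 × C: 1 H
  1 × C (aromatic): no H
  1 × F: no H
  1 × I: no H
  1 × N: 2 H
  1 × N: no H
  Total hydrogens = 12.

12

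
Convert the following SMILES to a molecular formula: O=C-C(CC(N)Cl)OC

C5H10ClNO2

Heavy atoms from the SMILES: 5 C, 1 Cl, 1 N, 2 O.
Implicit hydrogens by atom environment:
  3 × C: 1 H each → 3
  2 × O: no H
  1 × C: 3 H
  1 × C: 2 H
  1 × Cl: no H
  1 × N: 2 H
  Total hydrogens = 10.
Molecular formula: C5H10ClNO2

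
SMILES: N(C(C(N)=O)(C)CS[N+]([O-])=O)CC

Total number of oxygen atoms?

3

The symbol for oxygen appears 3 times in the SMILES.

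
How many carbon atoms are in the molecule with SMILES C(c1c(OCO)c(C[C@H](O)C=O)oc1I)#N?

The symbol for carbon appears 9 times in the SMILES. Lowercase c denotes aromatic carbon and counts toward C.

9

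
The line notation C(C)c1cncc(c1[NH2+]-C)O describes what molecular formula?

Heavy atoms from the SMILES: 8 C, 2 N, 1 O.
Implicit hydrogens by atom environment:
  3 × C (aromatic): no H
  2 × C: 3 H each → 6
  2 × C (aromatic): 1 H each → 2
  1 × C: 2 H
  1 × N (charge +1): 2 H
  1 × N (aromatic): no H
  1 × O: 1 H
  Total hydrogens = 13.
Net charge +1.
Molecular formula: C8H13N2O+

C8H13N2O+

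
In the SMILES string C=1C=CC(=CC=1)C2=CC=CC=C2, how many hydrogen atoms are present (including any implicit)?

10

Hydrogens are implicit in SMILES; fill each atom to its normal valence:
  10 × C (aromatic): 1 H each → 10
  2 × C (aromatic): no H
  Total hydrogens = 10.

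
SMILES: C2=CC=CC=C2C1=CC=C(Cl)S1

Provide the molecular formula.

C10H7ClS

Heavy atoms from the SMILES: 10 C, 1 Cl, 1 S.
Implicit hydrogens by atom environment:
  7 × C (aromatic): 1 H each → 7
  3 × C (aromatic): no H
  1 × Cl: no H
  1 × S (aromatic): no H
  Total hydrogens = 7.
Molecular formula: C10H7ClS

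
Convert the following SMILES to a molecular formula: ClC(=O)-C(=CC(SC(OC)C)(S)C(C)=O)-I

Heavy atoms from the SMILES: 9 C, 1 Cl, 1 I, 3 O, 2 S.
Implicit hydrogens by atom environment:
  4 × C: no H
  3 × C: 3 H each → 9
  3 × O: no H
  2 × C: 1 H each → 2
  1 × Cl: no H
  1 × I: no H
  1 × S: 1 H
  1 × S: no H
  Total hydrogens = 12.
Molecular formula: C9H12ClIO3S2

C9H12ClIO3S2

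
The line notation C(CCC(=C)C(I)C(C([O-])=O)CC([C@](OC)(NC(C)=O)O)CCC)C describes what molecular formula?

Heavy atoms from the SMILES: 18 C, 1 I, 1 N, 5 O.
Implicit hydrogens by atom environment:
  7 × C: 2 H each → 14
  4 × C: 3 H each → 12
  4 × C: no H
  3 × C: 1 H each → 3
  3 × O: no H
  1 × I: no H
  1 × N: 1 H
  1 × O: 1 H
  1 × O (charge -1): no H
  Total hydrogens = 31.
Net charge -1.
Molecular formula: C18H31INO5-

C18H31INO5-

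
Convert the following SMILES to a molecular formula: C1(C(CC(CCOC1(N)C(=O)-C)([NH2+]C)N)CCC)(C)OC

Heavy atoms from the SMILES: 15 C, 3 N, 3 O.
Implicit hydrogens by atom environment:
  5 × C: 3 H each → 15
  5 × C: 2 H each → 10
  4 × C: no H
  3 × O: no H
  2 × N: 2 H each → 4
  1 × C: 1 H
  1 × N (charge +1): 2 H
  Total hydrogens = 32.
Net charge +1.
Molecular formula: C15H32N3O3+

C15H32N3O3+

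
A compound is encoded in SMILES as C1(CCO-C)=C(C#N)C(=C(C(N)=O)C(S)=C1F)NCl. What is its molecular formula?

C11H11ClFN3O2S

Heavy atoms from the SMILES: 11 C, 1 Cl, 1 F, 3 N, 2 O, 1 S.
Implicit hydrogens by atom environment:
  6 × C (aromatic): no H
  2 × C: 2 H each → 4
  2 × C: no H
  2 × O: no H
  1 × C: 3 H
  1 × Cl: no H
  1 × F: no H
  1 × N: 2 H
  1 × N: 1 H
  1 × N: no H
  1 × S: 1 H
  Total hydrogens = 11.
Molecular formula: C11H11ClFN3O2S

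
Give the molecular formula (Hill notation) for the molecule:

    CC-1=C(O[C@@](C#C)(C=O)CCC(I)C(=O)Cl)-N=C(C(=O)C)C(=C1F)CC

Heavy atoms from the SMILES: 18 C, 1 Cl, 1 F, 1 I, 1 N, 4 O.
Implicit hydrogens by atom environment:
  5 × C (aromatic): no H
  4 × C: no H
  4 × O: no H
  3 × C: 3 H each → 9
  3 × C: 2 H each → 6
  3 × C: 1 H each → 3
  1 × Cl: no H
  1 × F: no H
  1 × I: no H
  1 × N (aromatic): no H
  Total hydrogens = 18.
Molecular formula: C18H18ClFINO4

C18H18ClFINO4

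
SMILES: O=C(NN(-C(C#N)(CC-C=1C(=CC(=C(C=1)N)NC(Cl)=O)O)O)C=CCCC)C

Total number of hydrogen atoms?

24

Hydrogens are implicit in SMILES; fill each atom to its normal valence:
  4 × C: 2 H each → 8
  4 × C (aromatic): no H
  4 × C: no H
  2 × C: 3 H each → 6
  2 × C (aromatic): 1 H each → 2
  2 × C: 1 H each → 2
  2 × N: 1 H each → 2
  2 × N: no H
  2 × O: 1 H each → 2
  2 × O: no H
  1 × Cl: no H
  1 × N: 2 H
  Total hydrogens = 24.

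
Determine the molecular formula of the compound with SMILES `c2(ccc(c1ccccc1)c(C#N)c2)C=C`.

Heavy atoms from the SMILES: 15 C, 1 N.
Implicit hydrogens by atom environment:
  8 × C (aromatic): 1 H each → 8
  4 × C (aromatic): no H
  1 × C: 2 H
  1 × C: 1 H
  1 × C: no H
  1 × N: no H
  Total hydrogens = 11.
Molecular formula: C15H11N

C15H11N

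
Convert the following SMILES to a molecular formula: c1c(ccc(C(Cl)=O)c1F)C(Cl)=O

Heavy atoms from the SMILES: 8 C, 2 Cl, 1 F, 2 O.
Implicit hydrogens by atom environment:
  3 × C (aromatic): 1 H each → 3
  3 × C (aromatic): no H
  2 × C: no H
  2 × Cl: no H
  2 × O: no H
  1 × F: no H
  Total hydrogens = 3.
Molecular formula: C8H3Cl2FO2

C8H3Cl2FO2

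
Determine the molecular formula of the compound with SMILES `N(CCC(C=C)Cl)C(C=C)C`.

C9H16ClN

Heavy atoms from the SMILES: 9 C, 1 Cl, 1 N.
Implicit hydrogens by atom environment:
  4 × C: 2 H each → 8
  4 × C: 1 H each → 4
  1 × C: 3 H
  1 × Cl: no H
  1 × N: 1 H
  Total hydrogens = 16.
Molecular formula: C9H16ClN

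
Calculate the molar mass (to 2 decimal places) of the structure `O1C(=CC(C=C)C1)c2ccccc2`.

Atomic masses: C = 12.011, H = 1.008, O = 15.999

Molecular formula: C12H12O.
M = 12×12.011 + 12×1.008 + 1×15.999 = 172.23 g/mol.

172.23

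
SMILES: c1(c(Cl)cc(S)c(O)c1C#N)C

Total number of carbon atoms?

8

The symbol for carbon appears 8 times in the SMILES. Lowercase c denotes aromatic carbon and counts toward C.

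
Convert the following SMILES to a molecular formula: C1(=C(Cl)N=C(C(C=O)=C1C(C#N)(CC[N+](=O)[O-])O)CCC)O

C13H14ClN3O5

Heavy atoms from the SMILES: 13 C, 1 Cl, 3 N, 5 O.
Implicit hydrogens by atom environment:
  5 × C (aromatic): no H
  4 × C: 2 H each → 8
  2 × C: no H
  2 × O: 1 H each → 2
  2 × O: no H
  1 × C: 3 H
  1 × C: 1 H
  1 × Cl: no H
  1 × N (aromatic): no H
  1 × N: no H
  1 × N (charge +1): no H
  1 × O (charge -1): no H
  Total hydrogens = 14.
Molecular formula: C13H14ClN3O5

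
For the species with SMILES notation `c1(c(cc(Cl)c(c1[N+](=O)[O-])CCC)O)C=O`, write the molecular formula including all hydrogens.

Heavy atoms from the SMILES: 10 C, 1 Cl, 1 N, 4 O.
Implicit hydrogens by atom environment:
  5 × C (aromatic): no H
  2 × C: 2 H each → 4
  2 × O: no H
  1 × C: 3 H
  1 × C (aromatic): 1 H
  1 × C: 1 H
  1 × Cl: no H
  1 × N (charge +1): no H
  1 × O: 1 H
  1 × O (charge -1): no H
  Total hydrogens = 10.
Molecular formula: C10H10ClNO4

C10H10ClNO4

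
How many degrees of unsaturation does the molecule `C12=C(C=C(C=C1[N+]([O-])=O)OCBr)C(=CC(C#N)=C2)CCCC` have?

10

Molecular formula from the SMILES: C16H15BrN2O3.
DoU = (2C + 2 + N − H − X)/2 = (2·16 + 2 + 2 − 15 − 1)/2 = 20/2 = 10.
(Structurally: 2 ring(s) + 8 π bond(s) = 10.)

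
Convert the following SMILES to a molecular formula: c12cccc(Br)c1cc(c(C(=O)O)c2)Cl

Heavy atoms from the SMILES: 1 Br, 11 C, 1 Cl, 2 O.
Implicit hydrogens by atom environment:
  5 × C (aromatic): 1 H each → 5
  5 × C (aromatic): no H
  1 × Br: no H
  1 × C: no H
  1 × Cl: no H
  1 × O: 1 H
  1 × O: no H
  Total hydrogens = 6.
Molecular formula: C11H6BrClO2

C11H6BrClO2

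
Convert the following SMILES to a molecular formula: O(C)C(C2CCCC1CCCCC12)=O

C12H20O2

Heavy atoms from the SMILES: 12 C, 2 O.
Implicit hydrogens by atom environment:
  7 × C: 2 H each → 14
  3 × C: 1 H each → 3
  2 × O: no H
  1 × C: 3 H
  1 × C: no H
  Total hydrogens = 20.
Molecular formula: C12H20O2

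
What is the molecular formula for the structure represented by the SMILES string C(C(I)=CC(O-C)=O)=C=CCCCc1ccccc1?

C16H17IO2

Heavy atoms from the SMILES: 16 C, 1 I, 2 O.
Implicit hydrogens by atom environment:
  5 × C (aromatic): 1 H each → 5
  3 × C: 2 H each → 6
  3 × C: 1 H each → 3
  3 × C: no H
  2 × O: no H
  1 × C: 3 H
  1 × C (aromatic): no H
  1 × I: no H
  Total hydrogens = 17.
Molecular formula: C16H17IO2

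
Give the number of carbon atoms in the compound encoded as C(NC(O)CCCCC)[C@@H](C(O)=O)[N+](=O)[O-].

The symbol for carbon appears 9 times in the SMILES.

9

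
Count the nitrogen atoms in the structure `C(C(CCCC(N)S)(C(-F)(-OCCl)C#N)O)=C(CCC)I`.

The symbol for nitrogen appears 2 times in the SMILES.

2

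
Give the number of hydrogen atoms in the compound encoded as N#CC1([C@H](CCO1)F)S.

6

Hydrogens are implicit in SMILES; fill each atom to its normal valence:
  2 × C: 2 H each → 4
  2 × C: no H
  1 × C: 1 H
  1 × F: no H
  1 × N: no H
  1 × O: no H
  1 × S: 1 H
  Total hydrogens = 6.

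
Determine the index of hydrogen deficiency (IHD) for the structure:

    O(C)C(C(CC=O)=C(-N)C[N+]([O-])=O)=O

4

Molecular formula from the SMILES: C7H10N2O5.
DoU = (2C + 2 + N − H − X)/2 = (2·7 + 2 + 2 − 10 − 0)/2 = 8/2 = 4.
(Structurally: 0 ring(s) + 4 π bond(s) = 4.)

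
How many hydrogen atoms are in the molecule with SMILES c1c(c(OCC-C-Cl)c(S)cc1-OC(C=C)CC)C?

Hydrogens are implicit in SMILES; fill each atom to its normal valence:
  5 × C: 2 H each → 10
  4 × C (aromatic): no H
  2 × C: 3 H each → 6
  2 × C (aromatic): 1 H each → 2
  2 × C: 1 H each → 2
  2 × O: no H
  1 × Cl: no H
  1 × S: 1 H
  Total hydrogens = 21.

21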